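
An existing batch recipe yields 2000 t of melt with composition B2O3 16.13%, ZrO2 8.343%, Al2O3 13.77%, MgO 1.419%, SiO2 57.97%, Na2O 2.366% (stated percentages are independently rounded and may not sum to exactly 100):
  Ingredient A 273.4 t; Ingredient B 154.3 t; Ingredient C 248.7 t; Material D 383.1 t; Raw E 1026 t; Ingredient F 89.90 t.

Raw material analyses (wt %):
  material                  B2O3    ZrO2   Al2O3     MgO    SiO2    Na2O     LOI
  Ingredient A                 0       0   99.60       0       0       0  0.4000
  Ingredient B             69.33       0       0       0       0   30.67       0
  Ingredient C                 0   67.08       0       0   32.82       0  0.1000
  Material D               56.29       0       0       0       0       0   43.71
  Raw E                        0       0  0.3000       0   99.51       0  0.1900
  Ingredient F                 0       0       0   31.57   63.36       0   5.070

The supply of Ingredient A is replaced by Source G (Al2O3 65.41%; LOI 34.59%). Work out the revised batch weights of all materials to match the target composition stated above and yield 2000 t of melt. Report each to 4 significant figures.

All internal work keeps exact precision through the solve; rounding to four significant digits governs every working value as printed — a single rounding yields every reported value — all derived quantities are rebuilt using the weight values at 2000 t of glass at full precision (net glass mass, yield, totals, the six compositions, LOI) exactly as shown in either problem or answer.
Target masses of each oxide per 2000 t melt:
  B2O3: 16.13% × 2000 = 322.6 t
  ZrO2: 8.343% × 2000 = 166.9 t
  Al2O3: 13.77% × 2000 = 275.4 t
  MgO: 1.419% × 2000 = 28.38 t
  SiO2: 57.97% × 2000 = 1159 t
  Na2O: 2.366% × 2000 = 47.32 t
Verifying the oxide balance given the weights on record, for the quoted basis mass (summed amounts equal target values given rounding of the digits):
  B2O3: 154.3·0.6933 + 383.1·0.5629 = 322.6 t (target 322.6 t)
  ZrO2: 248.7·0.6708 = 166.8 t (target 166.9 t)
  Al2O3: 416.3·0.6541 + 1026·0.003000 = 275.4 t (target 275.4 t)
  MgO: 89.90·0.3157 = 28.38 t (target 28.38 t)
  SiO2: 248.7·0.3282 + 1026·0.9951 + 89.90·0.6336 = 1160 t (target 1159 t)
  Na2O: 154.3·0.3067 = 47.32 t (target 47.32 t)
The glass-mass cross-check: Σ batch − LOI loss = 2000 t (summing oxide targets gives 2000 t; with the basis standing at 2000 t — rounding explains the deltas).
Whole-batch sum: Σ batch = 2318 t; LOI removed, Σ of batch·LOI: 318.2 t; yield = glass ÷ total batch = 86.27%.

Revised batch per 2000 t melt:
  Source G: 416.3 t
  Ingredient B: 154.3 t
  Ingredient C: 248.7 t
  Material D: 383.1 t
  Raw E: 1026 t
  Ingredient F: 89.90 t
Total batch = 2318 t; LOI loss = 318.2 t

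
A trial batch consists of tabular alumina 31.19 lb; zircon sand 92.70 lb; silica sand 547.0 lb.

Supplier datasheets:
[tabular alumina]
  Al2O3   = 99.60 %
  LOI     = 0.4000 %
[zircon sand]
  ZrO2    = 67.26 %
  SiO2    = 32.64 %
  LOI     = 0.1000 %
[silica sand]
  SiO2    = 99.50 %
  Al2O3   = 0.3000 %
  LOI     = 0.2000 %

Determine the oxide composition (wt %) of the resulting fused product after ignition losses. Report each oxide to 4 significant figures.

Every computation holds full precision at all times; intermediates appear (rounded to 4 significant figures) within the worked lines; a single rounding finalizes every reported figure. Derived quantities, which include totals, ignition loss, the yield, three oxide percentages, net glass mass, are carried at full float precision, as set out in problem or answer, from the batch weights for 669.6 lb of glass.
Per-oxide mass from batch:
  ZrO2: 92.70·0.6726 = 62.35 lb
  SiO2: 92.70·0.3264 + 547.0·0.9950 = 574.5 lb
  Al2O3: 31.19·0.9960 + 547.0·0.003000 = 32.71 lb
LOI: 31.19·0.004000 + 92.70·0.001000 + 547.0·0.002000 = 1.311 lb
The glass mass, total less LOI, = 670.9 − 1.311 = 669.6 lb (= Σ oxide masses)
wt % = 100 × oxide mass / glass mass

Glass mass = 669.6 lb (batch 670.9 − LOI 1.311).
Composition: ZrO2 9.312%, SiO2 85.80%, Al2O3 4.885%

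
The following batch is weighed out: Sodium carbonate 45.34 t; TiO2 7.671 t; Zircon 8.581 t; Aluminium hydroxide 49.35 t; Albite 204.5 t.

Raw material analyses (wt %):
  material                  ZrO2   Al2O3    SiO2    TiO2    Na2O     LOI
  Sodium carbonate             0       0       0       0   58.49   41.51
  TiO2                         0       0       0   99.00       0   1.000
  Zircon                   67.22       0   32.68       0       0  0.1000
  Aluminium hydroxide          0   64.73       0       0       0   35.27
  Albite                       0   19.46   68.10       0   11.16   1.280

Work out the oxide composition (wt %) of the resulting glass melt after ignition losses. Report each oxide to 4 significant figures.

In-progress results are printed with 4-significant-digit rounding within the worked lines; all arithmetic runs at full float precision at every stage. Exactly one rounding goes into each reported value — derived quantities (the five compositions, glass mass, the totals, ignition loss, yield) are carried from the weighed amounts per 276.5 t of glass at full precision as quoted within either problem or answer.
Oxide masses out of the charge:
  ZrO2: 8.581·0.6722 = 5.768 t
  Al2O3: 49.35·0.6473 + 204.5·0.1946 = 71.74 t
  SiO2: 8.581·0.3268 + 204.5·0.6810 = 142.1 t
  TiO2: 7.671·0.9900 = 7.594 t
  Na2O: 45.34·0.5849 + 204.5·0.1116 = 49.34 t
LOI: 45.34·0.4151 + 7.671·0.01000 + 8.581·0.001000 + 49.35·0.3527 + 204.5·0.01280 = 38.93 t
Net of LOI, the glass mass = 315.4 − 38.93 = 276.5 t (consistent with Σ oxide mass)
oxide / glass × 100 gives the wt %

Glass mass = 276.5 t (batch 315.4 − LOI 38.93).
Composition: ZrO2 2.086%, Al2O3 25.94%, SiO2 51.38%, TiO2 2.746%, Na2O 17.84%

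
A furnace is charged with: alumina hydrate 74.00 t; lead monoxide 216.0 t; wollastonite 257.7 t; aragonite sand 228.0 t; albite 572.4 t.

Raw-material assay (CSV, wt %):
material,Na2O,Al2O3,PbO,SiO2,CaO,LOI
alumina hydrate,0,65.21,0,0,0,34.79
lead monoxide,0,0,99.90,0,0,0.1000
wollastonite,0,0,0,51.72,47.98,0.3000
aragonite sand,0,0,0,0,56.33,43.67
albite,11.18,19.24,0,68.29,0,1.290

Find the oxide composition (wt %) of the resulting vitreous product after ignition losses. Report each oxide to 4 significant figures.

Glass mass = 1214 t (batch 1348 − LOI 133.7).
Composition: Na2O 5.270%, Al2O3 13.04%, PbO 17.77%, SiO2 43.16%, CaO 20.76%

In-progress results are shown rounded to 4 significant figures between the steps — all arithmetic carries exact precision end to end; every reported figure is rounded only once; all derived quantities are re-derived from the batch weights at 1214 t of glass at full precision (glass mass, the totals, the five compositions, ignition loss, yield) as given in either problem or answer.
Oxide masses out of the charge:
  Na2O: 572.4·0.1118 = 63.99 t
  Al2O3: 74.00·0.6521 + 572.4·0.1924 = 158.4 t
  PbO: 216.0·0.9990 = 215.8 t
  SiO2: 257.7·0.5172 + 572.4·0.6829 = 524.2 t
  CaO: 257.7·0.4798 + 228.0·0.5633 = 252.1 t
LOI: 74.00·0.3479 + 216.0·0.001000 + 257.7·0.003000 + 228.0·0.4367 + 572.4·0.01290 = 133.7 t
Glass = total batch minus LOI = 1348 − 133.7 = 1214 t (= the summed oxide contributions)
each wt % is 100 × oxide ÷ glass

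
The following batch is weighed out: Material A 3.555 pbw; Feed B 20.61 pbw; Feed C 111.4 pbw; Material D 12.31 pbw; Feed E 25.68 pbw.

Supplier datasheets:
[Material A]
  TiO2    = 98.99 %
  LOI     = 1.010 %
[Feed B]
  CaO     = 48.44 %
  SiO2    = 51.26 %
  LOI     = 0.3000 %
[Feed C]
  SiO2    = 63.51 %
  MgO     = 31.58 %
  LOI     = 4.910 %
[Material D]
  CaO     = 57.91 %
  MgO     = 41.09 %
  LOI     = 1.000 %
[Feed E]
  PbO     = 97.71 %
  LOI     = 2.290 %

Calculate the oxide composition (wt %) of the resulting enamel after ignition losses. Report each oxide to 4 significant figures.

Glass mass = 167.3 pbw (batch 173.6 − LOI 6.279).
Composition: CaO 10.23%, SiO2 48.61%, MgO 24.05%, PbO 15.00%, TiO2 2.104%

Values along the way are shown, rounded to 4 significant figures, at each printed step; the working math runs at full precision throughout. A single rounding finalizes each reported result; all derived quantities are rebuilt from the weighed amounts per 167.3 pbw of glass in full float precision (totals, yield, net glass mass, ignition loss, five oxide percentages), precisely as stated by question or answer.
Oxide-by-oxide delivered mass:
  CaO: 20.61·0.4844 + 12.31·0.5791 = 17.11 pbw
  SiO2: 20.61·0.5126 + 111.4·0.6351 = 81.31 pbw
  MgO: 111.4·0.3158 + 12.31·0.4109 = 40.24 pbw
  PbO: 25.68·0.9771 = 25.09 pbw
  TiO2: 3.555·0.9899 = 3.519 pbw
LOI: 3.555·0.01010 + 20.61·0.003000 + 111.4·0.04910 + 12.31·0.01000 + 25.68·0.02290 = 6.279 pbw
The glass mass, total less LOI, = 173.6 − 6.279 = 167.3 pbw (the oxide masses sum to this)
each oxide over glass, ×100, is wt %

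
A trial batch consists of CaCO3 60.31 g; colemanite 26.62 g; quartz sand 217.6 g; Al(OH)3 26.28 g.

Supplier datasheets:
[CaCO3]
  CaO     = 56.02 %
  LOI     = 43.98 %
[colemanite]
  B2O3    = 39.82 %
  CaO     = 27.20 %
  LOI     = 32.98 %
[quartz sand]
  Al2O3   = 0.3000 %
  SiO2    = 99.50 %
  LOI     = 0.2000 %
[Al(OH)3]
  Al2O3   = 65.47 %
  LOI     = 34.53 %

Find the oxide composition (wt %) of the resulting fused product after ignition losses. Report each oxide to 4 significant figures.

Glass mass = 286.0 g (batch 330.8 − LOI 44.81).
Composition: B2O3 3.706%, Al2O3 6.244%, SiO2 75.70%, CaO 14.35%

The working math maintains full precision from start to finish — intermediates are printed rounded off to 4 significant digits alongside each step. Every reported number takes exactly one rounding. All derived quantities are computed starting from the weights on 286.0 g of glass in full float precision (four oxide percentages, totals, LOI, net glass mass, yield) as set out in either problem or answer.
What the batch supplies per oxide:
  B2O3: 26.62·0.3982 = 10.60 g
  Al2O3: 217.6·0.003000 + 26.28·0.6547 = 17.86 g
  SiO2: 217.6·0.9950 = 216.5 g
  CaO: 60.31·0.5602 + 26.62·0.2720 = 41.03 g
LOI: 60.31·0.4398 + 26.62·0.3298 + 217.6·0.002000 + 26.28·0.3453 = 44.81 g
Glass = total batch minus LOI = 330.8 − 44.81 = 286.0 g (the oxide masses sum to this)
each oxide over glass, ×100, is wt %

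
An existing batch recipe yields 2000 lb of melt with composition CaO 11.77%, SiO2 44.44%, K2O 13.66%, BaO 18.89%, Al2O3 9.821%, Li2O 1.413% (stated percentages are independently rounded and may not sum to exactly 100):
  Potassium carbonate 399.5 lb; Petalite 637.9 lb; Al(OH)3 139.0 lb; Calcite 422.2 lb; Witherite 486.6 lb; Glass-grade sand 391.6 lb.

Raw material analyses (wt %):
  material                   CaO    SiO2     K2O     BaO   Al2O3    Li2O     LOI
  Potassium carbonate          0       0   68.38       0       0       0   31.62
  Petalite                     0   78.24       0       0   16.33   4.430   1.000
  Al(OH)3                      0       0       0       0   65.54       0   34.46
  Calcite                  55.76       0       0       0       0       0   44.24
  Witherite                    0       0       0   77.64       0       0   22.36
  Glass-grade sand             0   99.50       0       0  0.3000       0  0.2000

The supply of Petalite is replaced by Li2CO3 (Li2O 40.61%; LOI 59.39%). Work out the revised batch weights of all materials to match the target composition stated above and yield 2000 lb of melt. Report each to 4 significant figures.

Revised batch per 2000 lb melt:
  Potassium carbonate: 399.5 lb
  Li2CO3: 69.59 lb
  Al(OH)3: 295.6 lb
  Calcite: 422.2 lb
  Witherite: 486.6 lb
  Glass-grade sand: 893.3 lb
Total batch = 2567 lb; LOI loss = 566.9 lb

The whole derivation maintains full precision at every stage. Mid-chain values are printed, rounded to 4 significant digits, when written out — each reported number is rounded only once — derived quantities are computed in full precision (glass mass, the yield, ignition loss, the totals, six oxide percentages) using the weight values at 2000 lb of glass exactly as printed in the problem or answer text.
Oxide mass targets, per 2000 lb melt:
  CaO: 11.77% × 2000 = 235.4 lb
  SiO2: 44.44% × 2000 = 888.8 lb
  K2O: 13.66% × 2000 = 273.2 lb
  BaO: 18.89% × 2000 = 377.8 lb
  Al2O3: 9.821% × 2000 = 196.4 lb
  Li2O: 1.413% × 2000 = 28.26 lb
Mass-balance tally per oxide per the reported batch figures, per the basis as stated (sum by sum, the targets are met net of answer rounding effects):
  CaO: 422.2·0.5576 = 235.4 lb (target 235.4 lb)
  SiO2: 893.3·0.9950 = 888.8 lb (target 888.8 lb)
  K2O: 399.5·0.6838 = 273.2 lb (target 273.2 lb)
  BaO: 486.6·0.7764 = 377.8 lb (target 377.8 lb)
  Al2O3: 295.6·0.6554 + 893.3·0.003000 = 196.4 lb (target 196.4 lb)
  Li2O: 69.59·0.4061 = 28.26 lb (target 28.26 lb)
Mass balance on the glass: Σ batch − LOI loss = 2000 lb (per-oxide target masses sum to 2000 lb; stated basis 2000 lb — deltas are rounding alone).
Batch total: Σ batch = 2567 lb; ignition loss, Σ(batch × LOI) = 566.9 lb; yield, glass over the total, = 77.91%.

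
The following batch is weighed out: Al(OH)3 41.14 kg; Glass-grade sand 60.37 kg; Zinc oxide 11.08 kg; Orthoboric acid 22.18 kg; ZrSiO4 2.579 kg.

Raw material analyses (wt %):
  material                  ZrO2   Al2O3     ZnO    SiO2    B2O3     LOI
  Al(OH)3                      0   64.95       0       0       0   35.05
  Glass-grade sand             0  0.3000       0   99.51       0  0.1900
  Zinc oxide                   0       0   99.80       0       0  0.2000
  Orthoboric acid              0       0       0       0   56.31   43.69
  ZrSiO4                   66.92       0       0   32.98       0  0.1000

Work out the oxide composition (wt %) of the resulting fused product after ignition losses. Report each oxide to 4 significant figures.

Every computation holds exact precision at each step; values along the way are printed rounded off to 4 significant figures between the steps — every reported result is rounded exactly once. The derived quantities (net glass mass, the totals, the yield, LOI, five oxide percentages) are recomputed from the weighed amounts on 113.1 kg of glass at exact precision, precisely as stated by the problem or the answer.
What the batch supplies per oxide:
  ZrO2: 2.579·0.6692 = 1.726 kg
  Al2O3: 41.14·0.6495 + 60.37·0.003000 = 26.90 kg
  ZnO: 11.08·0.9980 = 11.06 kg
  SiO2: 60.37·0.9951 + 2.579·0.3298 = 60.92 kg
  B2O3: 22.18·0.5631 = 12.49 kg
LOI: 41.14·0.3505 + 60.37·0.001900 + 11.08·0.002000 + 22.18·0.4369 + 2.579·0.001000 = 24.25 kg
Glass mass = batch − LOI = 137.3 − 24.25 = 113.1 kg (= Σ oxide masses)
wt % = oxide mass / glass mass × 100

Glass mass = 113.1 kg (batch 137.3 − LOI 24.25).
Composition: ZrO2 1.526%, Al2O3 23.79%, ZnO 9.777%, SiO2 53.87%, B2O3 11.04%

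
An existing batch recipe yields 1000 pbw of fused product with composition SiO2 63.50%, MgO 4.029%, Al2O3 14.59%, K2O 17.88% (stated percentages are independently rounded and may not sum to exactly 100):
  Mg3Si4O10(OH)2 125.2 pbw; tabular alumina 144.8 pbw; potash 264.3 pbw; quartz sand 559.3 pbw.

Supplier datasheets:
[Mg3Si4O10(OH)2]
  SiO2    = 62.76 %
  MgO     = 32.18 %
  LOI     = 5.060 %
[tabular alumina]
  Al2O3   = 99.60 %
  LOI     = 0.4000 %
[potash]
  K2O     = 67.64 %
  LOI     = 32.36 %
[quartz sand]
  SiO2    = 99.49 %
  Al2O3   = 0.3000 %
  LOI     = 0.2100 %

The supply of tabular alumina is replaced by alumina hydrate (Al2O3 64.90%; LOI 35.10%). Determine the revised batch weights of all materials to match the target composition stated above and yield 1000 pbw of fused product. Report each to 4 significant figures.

Revised batch per 1000 pbw fused product:
  Mg3Si4O10(OH)2: 125.2 pbw
  alumina hydrate: 222.2 pbw
  potash: 264.3 pbw
  quartz sand: 559.3 pbw
Total batch = 1171 pbw; LOI loss = 171.0 pbw

The working math maintains full precision through the solve; values along the way appear (rounded to 4 significant digits) within the worked lines — each reported result is rounded a single time. All derived quantities, which include net glass mass, the yield, the four compositions, ignition loss, totals, are carried in full float precision, exactly as shown in the problem or the answer, starting from the weights on 1000 pbw of glass.
The oxide mass targets at 1000 pbw fused product:
  SiO2: 63.50% × 1000 = 635.0 pbw
  MgO: 4.029% × 1000 = 40.29 pbw
  Al2O3: 14.59% × 1000 = 145.9 pbw
  K2O: 17.88% × 1000 = 178.8 pbw
Per-oxide balance check working from each reported weight, under the basis named above (delivered sums recover each target modulo rounding of the values):
  SiO2: 125.2·0.6276 + 559.3·0.9949 = 635.0 pbw (target 635.0 pbw)
  MgO: 125.2·0.3218 = 40.29 pbw (target 40.29 pbw)
  Al2O3: 222.2·0.6490 + 559.3·0.003000 = 145.9 pbw (target 145.9 pbw)
  K2O: 264.3·0.6764 = 178.8 pbw (target 178.8 pbw)
Glass-mass closure: batch Σ − ignition loss = 1000 pbw (the targets, summed, come to 1000 pbw; against the stated basis, 1000 pbw — deltas are rounding alone).
Batch total: Σ batch = 1171 pbw; ignition loss, Σ(batch × LOI) = 171.0 pbw; yield = glass ÷ total batch = 85.39%.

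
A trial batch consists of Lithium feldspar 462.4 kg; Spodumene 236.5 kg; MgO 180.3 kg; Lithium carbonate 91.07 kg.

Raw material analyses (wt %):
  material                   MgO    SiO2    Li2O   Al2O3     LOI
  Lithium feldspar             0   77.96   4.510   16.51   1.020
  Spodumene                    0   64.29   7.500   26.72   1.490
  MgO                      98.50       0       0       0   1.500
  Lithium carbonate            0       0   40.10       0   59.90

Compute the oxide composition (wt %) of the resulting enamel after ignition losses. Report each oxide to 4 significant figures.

In-progress results are shown with 4-significant-digit rounding as written. All arithmetic holds full precision at all times — a single rounding completes each reported number — derived quantities (the totals, yield, net glass mass, ignition loss, the four compositions) are re-derived from the weighed amounts at 904.8 kg of glass at full precision as given in problem or answer.
Per-oxide mass from batch:
  MgO: 180.3·0.9850 = 177.6 kg
  SiO2: 462.4·0.7796 + 236.5·0.6429 = 512.5 kg
  Li2O: 462.4·0.04510 + 236.5·0.07500 + 91.07·0.4010 = 75.11 kg
  Al2O3: 462.4·0.1651 + 236.5·0.2672 = 139.5 kg
LOI: 462.4·0.01020 + 236.5·0.01490 + 180.3·0.01500 + 91.07·0.5990 = 65.50 kg
The glass mass, total less LOI, = 970.3 − 65.50 = 904.8 kg (equal to the oxide-mass sum)
wt % = 100 × oxide mass / glass mass

Glass mass = 904.8 kg (batch 970.3 − LOI 65.50).
Composition: MgO 19.63%, SiO2 56.65%, Li2O 8.302%, Al2O3 15.42%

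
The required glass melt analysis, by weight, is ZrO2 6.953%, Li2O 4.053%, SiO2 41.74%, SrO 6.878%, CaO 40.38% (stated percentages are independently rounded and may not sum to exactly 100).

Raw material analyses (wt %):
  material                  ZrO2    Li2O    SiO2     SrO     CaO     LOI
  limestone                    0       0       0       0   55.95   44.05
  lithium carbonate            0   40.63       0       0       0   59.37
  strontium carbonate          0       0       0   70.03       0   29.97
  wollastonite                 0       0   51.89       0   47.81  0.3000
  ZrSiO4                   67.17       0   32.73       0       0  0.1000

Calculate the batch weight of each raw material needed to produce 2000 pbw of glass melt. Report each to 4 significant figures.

Batch per 2000 pbw glass melt:
  limestone: 180.3 pbw
  lithium carbonate: 199.5 pbw
  strontium carbonate: 196.4 pbw
  wollastonite: 1478 pbw
  ZrSiO4: 207.0 pbw
Total batch = 2261 pbw; LOI loss = 261.4 pbw; yield = 88.44%

Each numeric step runs at full precision at each step. In-progress results are shown, with 4-significant-figure rounding, within the worked lines; each reported figure is rounded once only — the derived quantities (five oxide percentages, net glass mass, ignition loss, the totals, the yield) are re-derived in full precision starting from the weights per 2000 pbw of glass, as quoted within the problem or answer text.
Oxide-by-oxide targets in 2000 pbw glass melt:
  ZrO2: 6.953% × 2000 = 139.1 pbw
  Li2O: 4.053% × 2000 = 81.06 pbw
  SiO2: 41.74% × 2000 = 834.8 pbw
  SrO: 6.878% × 2000 = 137.6 pbw
  CaO: 40.38% × 2000 = 807.6 pbw
Sums-versus-targets review given the weights on record, against the basis in use (summed amounts equal target values once rounding is allowed for):
  ZrO2: 207.0·0.6717 = 139.0 pbw (target 139.1 pbw)
  Li2O: 199.5·0.4063 = 81.06 pbw (target 81.06 pbw)
  SiO2: 1478·0.5189 + 207.0·0.3273 = 834.7 pbw (target 834.8 pbw)
  SrO: 196.4·0.7003 = 137.5 pbw (target 137.6 pbw)
  CaO: 180.3·0.5595 + 1478·0.4781 = 807.5 pbw (target 807.6 pbw)
The glass-mass cross-check: batch Σ − ignition loss = 2000 pbw (summing oxide targets gives 2000 pbw; versus the stated basis of 2000 pbw — rounding explains the deltas).
Batch total: Σ batch = 2261 pbw; LOI removed, Σ of batch·LOI: 261.4 pbw; glass ÷ batch gives a yield of 88.44%.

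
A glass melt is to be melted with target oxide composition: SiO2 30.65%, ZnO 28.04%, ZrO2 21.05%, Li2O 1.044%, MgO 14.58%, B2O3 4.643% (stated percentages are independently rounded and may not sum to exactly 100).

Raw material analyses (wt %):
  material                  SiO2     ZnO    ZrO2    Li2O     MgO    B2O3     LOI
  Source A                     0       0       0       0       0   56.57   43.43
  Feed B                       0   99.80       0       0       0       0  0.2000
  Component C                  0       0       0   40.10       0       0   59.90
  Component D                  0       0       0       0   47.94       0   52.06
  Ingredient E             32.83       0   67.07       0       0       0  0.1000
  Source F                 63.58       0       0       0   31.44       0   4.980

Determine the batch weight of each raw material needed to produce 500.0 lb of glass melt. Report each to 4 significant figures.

Batch per 500.0 lb glass melt:
  Source A: 41.04 lb
  Feed B: 140.5 lb
  Component C: 13.02 lb
  Component D: 47.13 lb
  Ingredient E: 156.9 lb
  Source F: 160.0 lb
Total batch = 558.6 lb; LOI loss = 58.56 lb; yield = 89.52%

Each numeric step carries full float precision from first step to last; intermediates are printed rounded to 4 significant figures across the worked steps; each reported result is rounded just once; derived quantities (totals, ignition loss, glass mass, yield, the six compositions) are rebuilt in full float precision from the weighed amounts for 500.0 lb of glass precisely as stated by problem or answer.
Oxide-by-oxide targets in 500.0 lb glass melt:
  SiO2: 30.65% × 500.0 = 153.2 lb
  ZnO: 28.04% × 500.0 = 140.2 lb
  ZrO2: 21.05% × 500.0 = 105.2 lb
  Li2O: 1.044% × 500.0 = 5.220 lb
  MgO: 14.58% × 500.0 = 72.90 lb
  B2O3: 4.643% × 500.0 = 23.22 lb
Sums-versus-targets review applying the batch weights above, against the basis in use (oxide sums agree with the targets modulo rounding of the values):
  SiO2: 156.9·0.3283 + 160.0·0.6358 = 153.2 lb (target 153.2 lb)
  ZnO: 140.5·0.9980 = 140.2 lb (target 140.2 lb)
  ZrO2: 156.9·0.6707 = 105.2 lb (target 105.2 lb)
  Li2O: 13.02·0.4010 = 5.221 lb (target 5.220 lb)
  MgO: 47.13·0.4794 + 160.0·0.3144 = 72.90 lb (target 72.90 lb)
  B2O3: 41.04·0.5657 = 23.22 lb (target 23.22 lb)
Glass mass check: net batch after ignition = 500.0 lb (targets for the oxides total 500.0 lb; with the basis standing at 500.0 lb — any gap is answer rounding).
Batch total: Σ batch = 558.6 lb; loss to ignition Σ batch·LOI = 58.56 lb; the yield ratio, glass ÷ batch: 89.52%.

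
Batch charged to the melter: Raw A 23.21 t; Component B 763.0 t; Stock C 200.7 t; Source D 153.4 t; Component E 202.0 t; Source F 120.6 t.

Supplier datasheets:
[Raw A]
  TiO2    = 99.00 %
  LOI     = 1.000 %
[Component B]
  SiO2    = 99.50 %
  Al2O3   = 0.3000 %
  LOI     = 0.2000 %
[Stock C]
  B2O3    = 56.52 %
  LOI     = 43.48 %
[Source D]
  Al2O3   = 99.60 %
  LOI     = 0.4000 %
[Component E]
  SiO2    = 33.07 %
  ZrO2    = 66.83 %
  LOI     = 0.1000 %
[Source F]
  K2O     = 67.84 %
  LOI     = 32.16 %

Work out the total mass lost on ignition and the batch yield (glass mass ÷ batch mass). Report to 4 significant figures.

LOI loss = 128.6 t; glass = 1334 t; yield = 91.21%

All arithmetic keeps exact precision in every operation — in-progress results are displayed rounded to four significant figures between the steps — every reported number is rounded a single time; the derived quantities are rebuilt using the weight values per 1334 t of glass at exact precision (the six compositions, glass mass, totals, ignition loss, yield) precisely as stated by the problem or answer text.
Material-by-material LOI:
  Raw A: 23.21 × 0.01000 = 0.2321 t
  Component B: 763.0 × 0.002000 = 1.526 t
  Stock C: 200.7 × 0.4348 = 87.26 t
  Source D: 153.4 × 0.004000 = 0.6136 t
  Component E: 202.0 × 0.001000 = 0.2020 t
  Source F: 120.6 × 0.3216 = 38.78 t
Total LOI = 128.6 t
Glass = batch − LOI = 1463 − 128.6 = 1334 t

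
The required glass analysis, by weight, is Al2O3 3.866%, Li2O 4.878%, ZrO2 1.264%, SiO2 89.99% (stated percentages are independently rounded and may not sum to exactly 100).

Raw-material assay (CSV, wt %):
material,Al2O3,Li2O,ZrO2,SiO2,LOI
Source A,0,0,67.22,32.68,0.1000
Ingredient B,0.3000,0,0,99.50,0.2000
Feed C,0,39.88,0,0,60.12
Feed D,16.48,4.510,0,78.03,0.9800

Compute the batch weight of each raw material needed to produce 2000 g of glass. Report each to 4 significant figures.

Batch per 2000 g glass:
  Source A: 37.61 g
  Ingredient B: 1449 g
  Feed C: 194.6 g
  Feed D: 442.8 g
Total batch = 2124 g; LOI loss = 124.3 g; yield = 94.15%

Every computation runs at exact precision at each step. Intermediates appear, with 4-significant-figure rounding, between the steps. A single rounding produces every reported value. The derived quantities, including LOI, net glass mass, the totals, the four compositions, the yield, are carried from the weighed amounts per 2000 g of glass at full float precision precisely as stated by the problem or answer text.
Oxide-by-oxide targets in 2000 g glass:
  Al2O3: 3.866% × 2000 = 77.32 g
  Li2O: 4.878% × 2000 = 97.56 g
  ZrO2: 1.264% × 2000 = 25.28 g
  SiO2: 89.99% × 2000 = 1800 g
Mass-balance tally per oxide on the weights just shown, versus the basis set out (target by target, the sums agree modulo rounding of the values):
  Al2O3: 1449·0.003000 + 442.8·0.1648 = 77.32 g (target 77.32 g)
  Li2O: 194.6·0.3988 + 442.8·0.04510 = 97.58 g (target 97.56 g)
  ZrO2: 37.61·0.6722 = 25.28 g (target 25.28 g)
  SiO2: 37.61·0.3268 + 1449·0.9950 + 442.8·0.7803 = 1800 g (target 1800 g)
Auditing the glass mass value: the batch minus its LOI: 2000 g (targets for the oxides total 2000 g; the stated basis being 2000 g — gaps are rounding artifacts).
Summing the batch: Σ batch = 2124 g; LOI removed, Σ of batch·LOI: 124.3 g; yield = glass ÷ total batch = 94.15%.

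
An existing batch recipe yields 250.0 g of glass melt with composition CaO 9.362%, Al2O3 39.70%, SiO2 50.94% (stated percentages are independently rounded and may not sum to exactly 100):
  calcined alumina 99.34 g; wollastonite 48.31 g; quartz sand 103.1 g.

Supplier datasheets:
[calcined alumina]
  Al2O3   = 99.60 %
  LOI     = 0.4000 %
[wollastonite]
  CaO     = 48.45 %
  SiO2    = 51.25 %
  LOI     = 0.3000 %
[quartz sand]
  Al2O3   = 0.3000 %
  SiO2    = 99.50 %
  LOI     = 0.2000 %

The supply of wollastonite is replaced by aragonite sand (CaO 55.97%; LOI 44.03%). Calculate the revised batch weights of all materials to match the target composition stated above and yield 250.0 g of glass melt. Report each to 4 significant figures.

The working math keeps full float precision end to end. Intermediates are displayed with 4-significant-figure rounding as written; each reported number receives exactly one rounding. All derived quantities are computed starting from the weights on 250.0 g of glass at full precision (totals, ignition loss, net glass mass, yield, three oxide percentages) as written in problem or answer.
Oxide-by-oxide targets in 250.0 g glass melt:
  CaO: 9.362% × 250.0 = 23.40 g
  Al2O3: 39.70% × 250.0 = 99.25 g
  SiO2: 50.94% × 250.0 = 127.4 g
Balance tally, oxide-wise, using the reported weights, for the quoted basis mass (sums match the target masses inside rounding margins):
  CaO: 41.82·0.5597 = 23.41 g (target 23.40 g)
  Al2O3: 99.26·0.9960 + 128.0·0.003000 = 99.25 g (target 99.25 g)
  SiO2: 128.0·0.9950 = 127.4 g (target 127.4 g)
Glass mass check: batch total minus LOI = 250.0 g (oxide target masses add up to 250.0 g; stated basis 250.0 g — gaps are rounding artifacts).
Whole-batch sum: Σ batch = 269.1 g; loss to ignition Σ batch·LOI = 19.07 g; the yield ratio, glass ÷ batch: 92.91%.

Revised batch per 250.0 g glass melt:
  calcined alumina: 99.26 g
  aragonite sand: 41.82 g
  quartz sand: 128.0 g
Total batch = 269.1 g; LOI loss = 19.07 g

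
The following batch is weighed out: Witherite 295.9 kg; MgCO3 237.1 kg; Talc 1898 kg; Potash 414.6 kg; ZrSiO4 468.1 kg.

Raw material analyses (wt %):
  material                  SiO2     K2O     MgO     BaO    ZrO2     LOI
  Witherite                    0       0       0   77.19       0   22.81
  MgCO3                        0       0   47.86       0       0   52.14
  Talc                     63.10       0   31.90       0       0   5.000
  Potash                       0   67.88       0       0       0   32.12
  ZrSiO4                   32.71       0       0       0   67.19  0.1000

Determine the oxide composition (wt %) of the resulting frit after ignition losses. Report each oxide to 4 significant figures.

In-progress results are displayed with 4-significant-figure rounding at each printed step — each numeric step holds full float precision at all times; every reported value is rounded just once. The derived quantities (the totals, ignition loss, net glass mass, five oxide percentages, yield) are rebuilt starting from the weights at 2894 kg of glass in full float precision as they appear in either problem or answer.
Oxide-by-oxide delivered mass:
  SiO2: 1898·0.6310 + 468.1·0.3271 = 1351 kg
  K2O: 414.6·0.6788 = 281.4 kg
  MgO: 237.1·0.4786 + 1898·0.3190 = 718.9 kg
  BaO: 295.9·0.7719 = 228.4 kg
  ZrO2: 468.1·0.6719 = 314.5 kg
LOI: 295.9·0.2281 + 237.1·0.5214 + 1898·0.05000 + 414.6·0.3212 + 468.1·0.001000 = 419.7 kg
batch − LOI leaves glass = 3314 − 419.7 = 2894 kg (equal to the oxide-mass sum)
oxide / glass × 100 gives the wt %

Glass mass = 2894 kg (batch 3314 − LOI 419.7).
Composition: SiO2 46.67%, K2O 9.724%, MgO 24.84%, BaO 7.892%, ZrO2 10.87%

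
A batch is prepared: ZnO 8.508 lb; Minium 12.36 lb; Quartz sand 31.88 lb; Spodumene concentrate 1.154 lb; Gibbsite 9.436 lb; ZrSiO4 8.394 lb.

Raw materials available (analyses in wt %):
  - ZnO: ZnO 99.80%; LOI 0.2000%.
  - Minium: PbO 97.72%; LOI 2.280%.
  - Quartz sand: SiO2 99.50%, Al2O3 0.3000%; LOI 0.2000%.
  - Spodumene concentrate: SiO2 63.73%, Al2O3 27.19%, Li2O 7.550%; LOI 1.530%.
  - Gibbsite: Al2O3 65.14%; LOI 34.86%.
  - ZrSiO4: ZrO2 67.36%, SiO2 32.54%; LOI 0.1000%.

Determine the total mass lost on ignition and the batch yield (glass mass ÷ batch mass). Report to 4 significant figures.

Every computation runs at exact precision at all times — the intermediate values appear, with 4-significant-figure rounding, on the page. Each reported value takes a single rounding; derived quantities (the six compositions, yield, glass mass, the totals, LOI) are rebuilt in full float precision using the weight values for 68.05 lb of glass, as written in the question or the answer.
Per-material ignition loss:
  ZnO: 8.508 × 0.002000 = 0.01702 lb
  Minium: 12.36 × 0.02280 = 0.2818 lb
  Quartz sand: 31.88 × 0.002000 = 0.06376 lb
  Spodumene concentrate: 1.154 × 0.01530 = 0.01766 lb
  Gibbsite: 9.436 × 0.3486 = 3.289 lb
  ZrSiO4: 8.394 × 0.001000 = 0.008394 lb
Total LOI = 3.678 lb
Glass = batch − LOI = 71.73 − 3.678 = 68.05 lb

LOI loss = 3.678 lb; glass = 68.05 lb; yield = 94.87%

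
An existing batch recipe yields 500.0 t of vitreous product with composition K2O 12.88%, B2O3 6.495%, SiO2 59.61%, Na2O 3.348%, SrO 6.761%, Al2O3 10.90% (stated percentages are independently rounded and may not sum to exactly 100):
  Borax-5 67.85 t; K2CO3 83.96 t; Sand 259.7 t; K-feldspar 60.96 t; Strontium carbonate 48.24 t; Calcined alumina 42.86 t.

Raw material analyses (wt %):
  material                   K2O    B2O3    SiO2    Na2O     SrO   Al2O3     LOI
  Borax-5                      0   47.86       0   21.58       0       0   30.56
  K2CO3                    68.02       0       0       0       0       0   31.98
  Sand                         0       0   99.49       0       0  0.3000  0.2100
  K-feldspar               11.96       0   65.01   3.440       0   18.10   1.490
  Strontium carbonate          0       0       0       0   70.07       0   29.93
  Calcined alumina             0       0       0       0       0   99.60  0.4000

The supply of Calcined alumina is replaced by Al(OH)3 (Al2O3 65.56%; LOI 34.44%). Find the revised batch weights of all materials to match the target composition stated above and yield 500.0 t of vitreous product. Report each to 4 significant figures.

Revised batch per 500.0 t vitreous product:
  Borax-5: 67.85 t
  K2CO3: 83.96 t
  Sand: 259.7 t
  K-feldspar: 60.96 t
  Strontium carbonate: 48.24 t
  Al(OH)3: 65.11 t
Total batch = 585.8 t; LOI loss = 85.90 t

Values along the way are displayed rounded off to 4 significant digits within the worked lines. All internal work runs at full float precision at all times. Every reported figure is rounded only once; all derived quantities (net glass mass, six oxide percentages, LOI, yield, the totals) are recomputed in full precision using the weight values at 500.0 t of glass as they appear in question or answer.
Oxide-by-oxide targets in 500.0 t vitreous product:
  K2O: 12.88% × 500.0 = 64.40 t
  B2O3: 6.495% × 500.0 = 32.48 t
  SiO2: 59.61% × 500.0 = 298.0 t
  Na2O: 3.348% × 500.0 = 16.74 t
  SrO: 6.761% × 500.0 = 33.80 t
  Al2O3: 10.90% × 500.0 = 54.50 t
Per-oxide balance check working from each reported weight, against the basis in use (sum by sum, the targets are met up to rounding of the answer):
  K2O: 83.96·0.6802 + 60.96·0.1196 = 64.40 t (target 64.40 t)
  B2O3: 67.85·0.4786 = 32.47 t (target 32.48 t)
  SiO2: 259.7·0.9949 + 60.96·0.6501 = 298.0 t (target 298.0 t)
  Na2O: 67.85·0.2158 + 60.96·0.03440 = 16.74 t (target 16.74 t)
  SrO: 48.24·0.7007 = 33.80 t (target 33.80 t)
  Al2O3: 259.7·0.003000 + 60.96·0.1810 + 65.11·0.6556 = 54.50 t (target 54.50 t)
Glass-mass closure: Σ batch − LOI loss = 499.9 t (targets for the oxides total 500.0 t; against the stated basis, 500.0 t — a pure rounding effect).
Batch grand total — Σ batch = 585.8 t; LOI removed, Σ of batch·LOI: 85.90 t; yield: glass divided by total = 85.34%.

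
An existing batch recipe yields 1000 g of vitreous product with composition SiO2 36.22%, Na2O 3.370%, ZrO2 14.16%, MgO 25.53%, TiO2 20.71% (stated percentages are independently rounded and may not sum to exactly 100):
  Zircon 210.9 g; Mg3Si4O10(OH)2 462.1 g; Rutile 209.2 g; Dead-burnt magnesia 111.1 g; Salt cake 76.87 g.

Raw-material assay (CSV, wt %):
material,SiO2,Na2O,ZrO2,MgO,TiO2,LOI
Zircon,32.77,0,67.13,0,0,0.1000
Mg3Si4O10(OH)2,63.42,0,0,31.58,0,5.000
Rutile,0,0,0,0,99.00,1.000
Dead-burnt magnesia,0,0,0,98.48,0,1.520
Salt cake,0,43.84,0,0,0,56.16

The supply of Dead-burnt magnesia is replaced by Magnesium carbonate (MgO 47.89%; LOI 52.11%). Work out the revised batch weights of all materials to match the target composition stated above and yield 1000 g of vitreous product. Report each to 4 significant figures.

The intermediate values appear, rounded to four significant figures, between the steps; the working math keeps full float precision in every operation — each reported value is rounded only once; the derived quantities, including glass mass, the yield, totals, LOI, five oxide percentages, are re-derived from the weighed amounts per 1000 g of glass in full precision, as they appear in the question or the answer.
Oxide-by-oxide targets in 1000 g vitreous product:
  SiO2: 36.22% × 1000 = 362.2 g
  Na2O: 3.370% × 1000 = 33.70 g
  ZrO2: 14.16% × 1000 = 141.6 g
  MgO: 25.53% × 1000 = 255.3 g
  TiO2: 20.71% × 1000 = 207.1 g
A balance pass over the oxides, with the batch weights as given, for the quoted basis mass (sum by sum, the targets are met within answer rounding):
  SiO2: 210.9·0.3277 + 462.1·0.6342 = 362.2 g (target 362.2 g)
  Na2O: 76.87·0.4384 = 33.70 g (target 33.70 g)
  ZrO2: 210.9·0.6713 = 141.6 g (target 141.6 g)
  MgO: 462.1·0.3158 + 228.4·0.4789 = 255.3 g (target 255.3 g)
  TiO2: 209.2·0.9900 = 207.1 g (target 207.1 g)
Auditing the glass mass value: whole batch net of LOI = 999.9 g (per-oxide target masses sum to 999.9 g; the stated basis being 1000 g — rounding explains the deltas).
Batch total: Σ batch = 1187 g; ignition loss, Σ(batch × LOI) = 187.6 g; yield: glass divided by total = 84.20%.

Revised batch per 1000 g vitreous product:
  Zircon: 210.9 g
  Mg3Si4O10(OH)2: 462.1 g
  Rutile: 209.2 g
  Magnesium carbonate: 228.4 g
  Salt cake: 76.87 g
Total batch = 1187 g; LOI loss = 187.6 g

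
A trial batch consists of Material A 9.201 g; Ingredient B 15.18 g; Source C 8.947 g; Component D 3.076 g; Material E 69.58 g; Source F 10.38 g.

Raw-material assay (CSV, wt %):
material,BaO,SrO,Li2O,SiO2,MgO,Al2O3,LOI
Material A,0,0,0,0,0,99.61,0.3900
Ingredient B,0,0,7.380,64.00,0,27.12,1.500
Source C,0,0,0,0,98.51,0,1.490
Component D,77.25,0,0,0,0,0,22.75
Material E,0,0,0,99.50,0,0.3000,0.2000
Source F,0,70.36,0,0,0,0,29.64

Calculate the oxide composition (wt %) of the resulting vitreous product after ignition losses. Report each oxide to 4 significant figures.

Every computation maintains exact precision in every operation — values along the way are displayed (rounded to 4 significant figures) across the worked steps; each reported figure includes exactly one rounding. All derived quantities, including yield, six oxide percentages, ignition loss, totals, net glass mass, are carried from the weighed amounts at 112.1 g of glass in exact precision, as they appear in the problem or the answer.
Delivered oxide masses:
  BaO: 3.076·0.7725 = 2.376 g
  SrO: 10.38·0.7036 = 7.303 g
  Li2O: 15.18·0.07380 = 1.120 g
  SiO2: 15.18·0.6400 + 69.58·0.9950 = 78.95 g
  MgO: 8.947·0.9851 = 8.814 g
  Al2O3: 9.201·0.9961 + 15.18·0.2712 + 69.58·0.003000 = 13.49 g
LOI: 9.201·0.003900 + 15.18·0.01500 + 8.947·0.01490 + 3.076·0.2275 + 69.58·0.002000 + 10.38·0.2964 = 4.312 g
Glass = total batch minus LOI = 116.4 − 4.312 = 112.1 g (the oxide masses sum to this)
percent share: oxide ÷ glass, ×100

Glass mass = 112.1 g (batch 116.4 − LOI 4.312).
Composition: BaO 2.121%, SrO 6.518%, Li2O 0.9998%, SiO2 70.46%, MgO 7.866%, Al2O3 12.04%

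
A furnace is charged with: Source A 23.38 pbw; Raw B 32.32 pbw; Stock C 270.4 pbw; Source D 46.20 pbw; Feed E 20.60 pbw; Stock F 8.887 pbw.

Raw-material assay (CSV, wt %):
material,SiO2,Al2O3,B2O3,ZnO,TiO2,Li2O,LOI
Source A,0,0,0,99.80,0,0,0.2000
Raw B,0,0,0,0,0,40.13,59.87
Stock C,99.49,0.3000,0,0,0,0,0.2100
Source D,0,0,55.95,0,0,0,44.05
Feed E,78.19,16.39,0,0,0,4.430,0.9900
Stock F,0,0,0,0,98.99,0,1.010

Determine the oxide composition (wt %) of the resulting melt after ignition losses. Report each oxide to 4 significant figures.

Glass mass = 361.2 pbw (batch 401.8 − LOI 40.61).
Composition: SiO2 78.94%, Al2O3 1.159%, B2O3 7.157%, ZnO 6.460%, TiO2 2.436%, Li2O 3.844%

All arithmetic maintains full float precision end to end. In-progress results are rounded to four significant figures when quoted. Every reported number is rounded only once. The derived quantities are computed at full float precision (glass mass, ignition loss, six oxide percentages, totals, the yield) using the weight values at 361.2 pbw of glass, precisely as stated by question or answer.
Oxide masses out of the charge:
  SiO2: 270.4·0.9949 + 20.60·0.7819 = 285.1 pbw
  Al2O3: 270.4·0.003000 + 20.60·0.1639 = 4.188 pbw
  B2O3: 46.20·0.5595 = 25.85 pbw
  ZnO: 23.38·0.9980 = 23.33 pbw
  TiO2: 8.887·0.9899 = 8.797 pbw
  Li2O: 32.32·0.4013 + 20.60·0.04430 = 13.88 pbw
LOI: 23.38·0.002000 + 32.32·0.5987 + 270.4·0.002100 + 46.20·0.4405 + 20.60·0.009900 + 8.887·0.01010 = 40.61 pbw
Glass mass = batch − LOI = 401.8 − 40.61 = 361.2 pbw (= Σ oxide masses)
each wt % is 100 × oxide ÷ glass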